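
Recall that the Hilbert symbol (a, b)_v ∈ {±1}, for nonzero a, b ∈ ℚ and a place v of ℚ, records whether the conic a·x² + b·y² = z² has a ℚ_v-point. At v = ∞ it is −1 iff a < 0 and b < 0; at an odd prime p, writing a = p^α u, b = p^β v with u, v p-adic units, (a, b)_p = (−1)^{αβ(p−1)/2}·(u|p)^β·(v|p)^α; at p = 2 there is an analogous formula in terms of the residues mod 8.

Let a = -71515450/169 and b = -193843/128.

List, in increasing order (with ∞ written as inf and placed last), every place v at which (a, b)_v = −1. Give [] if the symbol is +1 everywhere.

[29, 31, 43, inf]

Mod squares: a ≡ -2860618, b ≡ -2294. Check v ∈ {∞, 2, 5, 13, 29, 31, 37, 43}.
v=31: a=31^1·(≡5), b=31^1·(≡10) mod 31; (5|31)=+1, (10|31)=+1; (−1)^{1·1·15}·(+1)^1·(+1)^1 = -1.
v=29: a=29^1·(≡7), b=29^0·(≡26) mod 29; (7|29)=+1, (26|29)=-1; (−1)^{1·0·14}·(+1)^0·(-1)^1 = -1.
v=5: a=5^2·(≡3), b=5^0·(≡4) mod 5; (3|5)=-1, (4|5)=+1; (−1)^{2·0·2}·(-1)^0·(+1)^2 = +1.
v=43: a=43^1·(≡13), b=43^0·(≡42) mod 43; (13|43)=+1, (42|43)=-1; (−1)^{1·0·21}·(+1)^0·(-1)^1 = -1.
v=2: v_2(a)=1, v_2(b)=-7; units ≡ 3, 5 (mod 8); ε·ε+αω+βω = 1·0+1·1+-7·1 ≡ 0  ⇒  (a,b)_2 = +1.
v=13: a=13^-2·(≡7), b=13^2·(≡8) mod 13; (7|13)=-1, (8|13)=-1; (−1)^{-2·2·6}·(-1)^2·(-1)^-2 = +1.
v=∞: -2860618 < 0 and -2294 < 0  ⇒  (a,b)_∞ = -1.
v=37: a=37^1·(≡12), b=37^1·(≡27) mod 37; (12|37)=+1, (27|37)=+1; (−1)^{1·1·18}·(+1)^1·(+1)^1 = +1.
(-2860618, -2294 / ℚ) ramifies at {29, 31, 43, ∞}: a division algebra.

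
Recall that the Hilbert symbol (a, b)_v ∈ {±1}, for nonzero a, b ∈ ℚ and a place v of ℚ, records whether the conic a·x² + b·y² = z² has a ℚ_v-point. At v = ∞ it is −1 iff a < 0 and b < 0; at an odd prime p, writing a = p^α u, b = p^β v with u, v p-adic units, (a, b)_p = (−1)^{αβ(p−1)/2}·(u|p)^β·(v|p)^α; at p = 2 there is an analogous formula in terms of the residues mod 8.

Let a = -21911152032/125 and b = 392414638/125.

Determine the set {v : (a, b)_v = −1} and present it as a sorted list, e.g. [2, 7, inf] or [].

Mod squares: a ≡ -43010, b ≡ 817190. Check v ∈ {∞, 2, 3, 5, 7, 11, 17, 19, 23}.
v=∞: -43010 < 0 and 817190 > 0  ⇒  (a,b)_∞ = +1.
v=11: a=11^1·(≡8), b=11^1·(≡6) mod 11; (8|11)=-1, (6|11)=-1; (−1)^{1·1·5}·(-1)^1·(-1)^1 = -1.
v=5: a=5^-3·(≡3), b=5^-3·(≡3) mod 5; (3|5)=-1, (3|5)=-1; (−1)^{-3·-3·2}·(-1)^-3·(-1)^-3 = +1.
v=19: a=19^2·(≡17), b=19^1·(≡2) mod 19; (17|19)=+1, (2|19)=-1; (−1)^{2·1·9}·(+1)^1·(-1)^2 = +1.
v=2: v_2(a)=5, v_2(b)=1; units ≡ 7, 3 (mod 8); ε·ε+αω+βω = 1·1+5·1+1·0 ≡ 0  ⇒  (a,b)_2 = +1.
v=17: a=17^1·(≡14), b=17^1·(≡6) mod 17; (14|17)=-1, (6|17)=-1; (−1)^{1·1·8}·(-1)^1·(-1)^1 = +1.
v=7: a=7^2·(≡5), b=7^4·(≡5) mod 7; (5|7)=-1, (5|7)=-1; (−1)^{2·4·3}·(-1)^4·(-1)^2 = +1.
v=3: a=3^2·(≡1), b=3^0·(≡2) mod 3; (1|3)=+1, (2|3)=-1; (−1)^{2·0·1}·(+1)^0·(-1)^2 = +1.
v=23: a=23^1·(≡2), b=23^1·(≡6) mod 23; (2|23)=+1, (6|23)=+1; (−1)^{1·1·11}·(+1)^1·(+1)^1 = -1.
(-43010, 817190 / ℚ) ramifies at {11, 23}: a division algebra.

[11, 23]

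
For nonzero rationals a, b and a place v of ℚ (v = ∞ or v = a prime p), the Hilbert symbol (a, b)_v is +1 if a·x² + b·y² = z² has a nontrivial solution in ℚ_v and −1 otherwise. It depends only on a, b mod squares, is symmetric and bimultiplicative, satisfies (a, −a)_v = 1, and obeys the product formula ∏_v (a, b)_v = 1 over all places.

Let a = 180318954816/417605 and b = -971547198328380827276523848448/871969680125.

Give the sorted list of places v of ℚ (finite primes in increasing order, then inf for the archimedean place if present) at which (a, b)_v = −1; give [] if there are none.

(a, b) ≡ (105, -15015) mod (ℚ^×)²; places V = {2, 3, 5, 7, 11, 13, 17, 19, ∞}.
(a,b)_19: α=0, u≡10; β=2, v≡14 (mod 19); (10|19)=-1, (14|19)=-1; sign (−1)^0·-1^2·-1^0 = +1.
(a,b)_2: α=6, β=8; u≡1, v≡1 (mod 8); ε(u)ε(v)=0·0, αω(v)=6·0, βω(u)=8·0; sum ≡ 0  ⇒  +1.
(a,b)_3: α=9, u≡2; β=21, v≡2 (mod 3); (2|3)=-1, (2|3)=-1; sign (−1)^1·-1^21·-1^9 = -1.
(a,b)_5: α=-1, u≡1; β=-3, v≡2 (mod 5); (1|5)=+1, (2|5)=-1; sign (−1)^0·+1^-3·-1^-1 = -1.
(a,b)_7: α=1, u≡2; β=5, v≡2 (mod 7); (2|7)=+1, (2|7)=+1; sign (−1)^1·+1^5·+1^1 = -1.
(a,b)_17: α=-4, u≡14; β=-8, v≡16 (mod 17); (14|17)=-1, (16|17)=+1; sign (−1)^0·-1^-8·+1^-4 = +1.
(a,b)_11: α=2, u≡7; β=5, v≡8 (mod 11); (7|11)=-1, (8|11)=-1; sign (−1)^0·-1^5·-1^2 = -1.
(a,b)_∞: sgn(105)=+, sgn(-15015)=−, so +1.
(a,b)_13: α=2, u≡4; β=5, v≡7 (mod 13); (4|13)=+1, (7|13)=-1; sign (−1)^0·+1^5·-1^2 = +1.
|Ram(105, -15015)| = 4, even; anisotropic at {3, 5, 7, 11}.

[3, 5, 7, 11]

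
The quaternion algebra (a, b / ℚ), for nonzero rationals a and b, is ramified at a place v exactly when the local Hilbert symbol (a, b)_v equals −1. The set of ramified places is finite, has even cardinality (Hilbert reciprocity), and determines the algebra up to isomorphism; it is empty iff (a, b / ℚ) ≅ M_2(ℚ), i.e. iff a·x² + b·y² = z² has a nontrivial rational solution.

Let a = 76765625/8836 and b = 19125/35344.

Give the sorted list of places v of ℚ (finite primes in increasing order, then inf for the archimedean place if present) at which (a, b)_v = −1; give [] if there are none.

[5, 17]

(a, b) ≡ (17, 85) mod (ℚ^×)²; places V = {2, 3, 5, 17, 47, ∞}.
(a,b)_17: α=3, u≡8; β=1, v≡3 (mod 17); (8|17)=+1, (3|17)=-1; sign (−1)^0·+1^1·-1^3 = -1.
(a,b)_3: α=0, u≡2; β=2, v≡1 (mod 3); (2|3)=-1, (1|3)=+1; sign (−1)^0·-1^2·+1^0 = +1.
(a,b)_∞: sgn(17)=+, sgn(85)=+, so +1.
(a,b)_47: α=-2, u≡2; β=-2, v≡35 (mod 47); (2|47)=+1, (35|47)=-1; sign (−1)^0·+1^-2·-1^-2 = +1.
(a,b)_2: α=-2, β=-4; u≡1, v≡5 (mod 8); ε(u)ε(v)=0·0, αω(v)=-2·1, βω(u)=-4·0; sum ≡ 0  ⇒  +1.
(a,b)_5: α=6, u≡3; β=3, v≡2 (mod 5); (3|5)=-1, (2|5)=-1; sign (−1)^0·-1^3·-1^6 = -1.
Ram(17, 85) = {5, 17}; no ℚ_5-point on the conic.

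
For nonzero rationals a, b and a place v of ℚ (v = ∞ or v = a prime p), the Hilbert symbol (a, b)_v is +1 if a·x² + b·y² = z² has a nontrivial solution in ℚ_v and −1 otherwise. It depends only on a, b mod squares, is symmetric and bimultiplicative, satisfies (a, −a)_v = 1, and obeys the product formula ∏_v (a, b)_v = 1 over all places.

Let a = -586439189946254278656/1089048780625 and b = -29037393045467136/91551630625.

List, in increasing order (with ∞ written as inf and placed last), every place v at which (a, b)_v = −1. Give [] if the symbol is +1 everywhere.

[17, inf]

(a, b) ≡ (-51, -11) mod (ℚ^×)²; places V = {2, 3, 5, 7, 11, 13, 17, 19, 53, ∞}.
(a,b)_17: α=3, u≡11; β=2, v≡5 (mod 17); (11|17)=-1, (5|17)=-1; sign (−1)^0·-1^2·-1^3 = -1.
(a,b)_3: α=11, u≡1; β=8, v≡1 (mod 3); (1|3)=+1, (1|3)=+1; sign (−1)^0·+1^8·+1^11 = +1.
(a,b)_∞: sgn(-51)=−, sgn(-11)=−, so -1.
(a,b)_13: α=-6, u≡3; β=-2, v≡5 (mod 13); (3|13)=+1, (5|13)=-1; sign (−1)^0·+1^-2·-1^-6 = +1.
(a,b)_7: α=0, u≡6; β=-4, v≡6 (mod 7); (6|7)=-1, (6|7)=-1; sign (−1)^0·-1^-4·-1^0 = +1.
(a,b)_2: α=14, β=12; u≡5, v≡5 (mod 8); ε(u)ε(v)=0·0, αω(v)=14·1, βω(u)=12·1; sum ≡ 0  ⇒  +1.
(a,b)_5: α=-4, u≡1; β=-4, v≡1 (mod 5); (1|5)=+1, (1|5)=+1; sign (−1)^0·+1^-4·+1^-4 = +1.
(a,b)_53: α=2, u≡21; β=2, v≡4 (mod 53); (21|53)=-1, (4|53)=+1; sign (−1)^0·-1^2·+1^2 = +1.
(a,b)_19: α=-2, u≡17; β=-2, v≡12 (mod 19); (17|19)=+1, (12|19)=-1; sign (−1)^0·+1^-2·-1^-2 = +1.
(a,b)_11: α=4, u≡3; β=3, v≡6 (mod 11); (3|11)=+1, (6|11)=-1; sign (−1)^0·+1^3·-1^4 = +1.
|Ram(-51, -11)| = 2, even; anisotropic at {17, ∞}.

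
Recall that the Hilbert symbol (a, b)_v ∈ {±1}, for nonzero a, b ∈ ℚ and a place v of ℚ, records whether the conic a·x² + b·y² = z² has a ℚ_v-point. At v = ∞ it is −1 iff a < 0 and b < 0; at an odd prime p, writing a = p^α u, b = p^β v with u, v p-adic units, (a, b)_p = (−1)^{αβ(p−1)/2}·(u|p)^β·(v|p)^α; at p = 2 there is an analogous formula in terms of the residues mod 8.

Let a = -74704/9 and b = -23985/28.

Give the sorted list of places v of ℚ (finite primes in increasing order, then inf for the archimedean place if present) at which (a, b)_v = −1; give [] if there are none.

Mod squares: a ≡ -4669, b ≡ -18655. Check v ∈ {∞, 2, 3, 5, 7, 13, 23, 29, 41}.
v=7: a=7^1·(≡5), b=7^-1·(≡1) mod 7; (5|7)=-1, (1|7)=+1; (−1)^{1·-1·3}·(-1)^-1·(+1)^1 = +1.
v=13: a=13^0·(≡8), b=13^1·(≡7) mod 13; (8|13)=-1, (7|13)=-1; (−1)^{0·1·6}·(-1)^1·(-1)^0 = -1.
v=∞: -4669 < 0 and -18655 < 0  ⇒  (a,b)_∞ = -1.
v=41: a=41^0·(≡18), b=41^1·(≡4) mod 41; (18|41)=+1, (4|41)=+1; (−1)^{0·1·20}·(+1)^1·(+1)^0 = +1.
v=3: a=3^-2·(≡2), b=3^2·(≡2) mod 3; (2|3)=-1, (2|3)=-1; (−1)^{-2·2·1}·(-1)^2·(-1)^-2 = +1.
v=5: a=5^0·(≡4), b=5^1·(≡1) mod 5; (4|5)=+1, (1|5)=+1; (−1)^{0·1·2}·(+1)^1·(+1)^0 = +1.
v=29: a=29^1·(≡7), b=29^0·(≡2) mod 29; (7|29)=+1, (2|29)=-1; (−1)^{1·0·14}·(+1)^0·(-1)^1 = -1.
v=2: v_2(a)=4, v_2(b)=-2; units ≡ 3, 1 (mod 8); ε·ε+αω+βω = 1·0+4·0+-2·1 ≡ 0  ⇒  (a,b)_2 = +1.
v=23: a=23^1·(≡2), b=23^0·(≡10) mod 23; (2|23)=+1, (10|23)=-1; (−1)^{1·0·11}·(+1)^0·(-1)^1 = -1.
|Ram(-4669, -18655)| = 4, even; anisotropic at {13, 23, 29, ∞}.

[13, 23, 29, inf]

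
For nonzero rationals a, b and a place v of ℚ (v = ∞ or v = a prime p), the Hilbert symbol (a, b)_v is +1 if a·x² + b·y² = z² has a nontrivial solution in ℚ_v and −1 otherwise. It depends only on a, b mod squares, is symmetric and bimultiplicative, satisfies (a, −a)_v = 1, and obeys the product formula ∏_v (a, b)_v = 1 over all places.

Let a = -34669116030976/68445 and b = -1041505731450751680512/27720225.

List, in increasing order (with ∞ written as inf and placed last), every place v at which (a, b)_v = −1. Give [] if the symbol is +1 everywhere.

(a, b) ≡ (-170, -23) mod (ℚ^×)²; places V = {2, 3, 5, 7, 13, 17, 23, ∞}.
(a,b)_2: α=15, β=20; u≡3, v≡1 (mod 8); ε(u)ε(v)=1·0, αω(v)=15·0, βω(u)=20·1; sum ≡ 0  ⇒  +1.
(a,b)_13: α=-2, u≡1; β=-2, v≡1 (mod 13); (1|13)=+1, (1|13)=+1; sign (−1)^0·+1^-2·+1^-2 = +1.
(a,b)_23: α=2, u≡10; β=3, v≡11 (mod 23); (10|23)=-1, (11|23)=-1; sign (−1)^0·-1^3·-1^2 = -1.
(a,b)_∞: sgn(-170)=−, sgn(-23)=−, so -1.
(a,b)_3: α=-4, u≡1; β=-8, v≡1 (mod 3); (1|3)=+1, (1|3)=+1; sign (−1)^0·+1^-8·+1^-4 = +1.
(a,b)_5: α=-1, u≡1; β=-2, v≡2 (mod 5); (1|5)=+1, (2|5)=-1; sign (−1)^0·+1^-2·-1^-1 = -1.
(a,b)_7: α=6, u≡5; β=10, v≡6 (mod 7); (5|7)=-1, (6|7)=-1; sign (−1)^0·-1^10·-1^6 = +1.
(a,b)_17: α=1, u≡14; β=2, v≡3 (mod 17); (14|17)=-1, (3|17)=-1; sign (−1)^0·-1^2·-1^1 = -1.
(-170, -23 / ℚ) ramifies at {5, 17, 23, ∞}: a division algebra.

[5, 17, 23, inf]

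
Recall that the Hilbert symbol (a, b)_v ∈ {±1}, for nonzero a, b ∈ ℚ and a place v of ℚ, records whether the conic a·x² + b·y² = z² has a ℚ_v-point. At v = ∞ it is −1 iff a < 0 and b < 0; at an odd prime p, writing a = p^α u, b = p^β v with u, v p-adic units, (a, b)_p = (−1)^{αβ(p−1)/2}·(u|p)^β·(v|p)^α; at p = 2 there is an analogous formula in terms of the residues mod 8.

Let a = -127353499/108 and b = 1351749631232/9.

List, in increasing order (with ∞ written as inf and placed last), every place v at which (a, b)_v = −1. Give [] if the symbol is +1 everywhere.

[3, 11]

(a, b) ≡ (-273, 77) mod (ℚ^×)²; places V = {2, 3, 7, 11, 13, ∞}.
(a,b)_∞: sgn(-273)=−, sgn(77)=+, so +1.
(a,b)_7: α=3, u≡5; β=5, v≡1 (mod 7); (5|7)=-1, (1|7)=+1; sign (−1)^1·-1^5·+1^3 = +1.
(a,b)_3: α=-3, u≡2; β=-2, v≡2 (mod 3); (2|3)=-1, (2|3)=-1; sign (−1)^0·-1^-2·-1^-3 = -1.
(a,b)_13: α=5, u≡2; β=4, v≡4 (mod 13); (2|13)=-1, (4|13)=+1; sign (−1)^0·-1^4·+1^5 = +1.
(a,b)_11: α=0, u≡10; β=1, v≡2 (mod 11); (10|11)=-1, (2|11)=-1; sign (−1)^0·-1^1·-1^0 = -1.
(a,b)_2: α=-2, β=8; u≡7, v≡5 (mod 8); ε(u)ε(v)=1·0, αω(v)=-2·1, βω(u)=8·0; sum ≡ 0  ⇒  +1.
|Ram(-273, 77)| = 2, even; anisotropic at {3, 11}.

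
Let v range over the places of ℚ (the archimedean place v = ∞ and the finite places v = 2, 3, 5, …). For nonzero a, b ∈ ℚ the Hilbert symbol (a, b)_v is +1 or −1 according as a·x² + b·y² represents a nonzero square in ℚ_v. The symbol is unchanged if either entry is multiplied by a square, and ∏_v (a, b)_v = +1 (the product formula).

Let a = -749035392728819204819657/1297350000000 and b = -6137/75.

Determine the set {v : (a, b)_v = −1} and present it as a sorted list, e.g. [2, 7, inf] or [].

[2, 7, 17, inf]

Mod squares: a ≡ -3432198, b ≡ -51. Check v ∈ {∞, 2, 3, 5, 7, 11, 17, 19, 23, 29, 31, 37, 41}.
v=37: a=37^6·(≡4), b=37^0·(≡5) mod 37; (4|37)=+1, (5|37)=-1; (−1)^{6·0·18}·(+1)^0·(-1)^6 = +1.
v=3: a=3^-3·(≡2), b=3^-1·(≡1) mod 3; (2|3)=-1, (1|3)=+1; (−1)^{-3·-1·1}·(-1)^-1·(+1)^-3 = +1.
v=41: a=41^2·(≡14), b=41^0·(≡4) mod 41; (14|41)=-1, (4|41)=+1; (−1)^{2·0·20}·(-1)^0·(+1)^2 = +1.
v=∞: -3432198 < 0 and -51 < 0  ⇒  (a,b)_∞ = -1.
v=2: v_2(a)=-7, v_2(b)=0; units ≡ 5, 5 (mod 8); ε·ε+αω+βω = 0·0+-7·1+0·1 ≡ 1  ⇒  (a,b)_2 = -1.
v=19: a=19^3·(≡8), b=19^2·(≡17) mod 19; (8|19)=-1, (17|19)=+1; (−1)^{3·2·9}·(-1)^2·(+1)^3 = +1.
v=11: a=11^1·(≡7), b=11^0·(≡5) mod 11; (7|11)=-1, (5|11)=+1; (−1)^{1·0·5}·(-1)^0·(+1)^1 = +1.
v=31: a=31^-2·(≡17), b=31^0·(≡12) mod 31; (17|31)=-1, (12|31)=-1; (−1)^{-2·0·15}·(-1)^0·(-1)^-2 = +1.
v=29: a=29^2·(≡12), b=29^0·(≡16) mod 29; (12|29)=-1, (16|29)=+1; (−1)^{2·0·14}·(-1)^0·(+1)^2 = +1.
v=5: a=5^-8·(≡3), b=5^-2·(≡1) mod 5; (3|5)=-1, (1|5)=+1; (−1)^{-8·-2·2}·(-1)^-2·(+1)^-8 = +1.
v=17: a=17^1·(≡8), b=17^1·(≡14) mod 17; (8|17)=+1, (14|17)=-1; (−1)^{1·1·8}·(+1)^1·(-1)^1 = -1.
v=23: a=23^1·(≡7), b=23^0·(≡16) mod 23; (7|23)=-1, (16|23)=+1; (−1)^{1·0·11}·(-1)^0·(+1)^1 = +1.
v=7: a=7^1·(≡2), b=7^0·(≡6) mod 7; (2|7)=+1, (6|7)=-1; (−1)^{1·0·3}·(+1)^0·(-1)^1 = -1.
(-3432198, -51 / ℚ) ramifies at {2, 7, 17, ∞}: a division algebra.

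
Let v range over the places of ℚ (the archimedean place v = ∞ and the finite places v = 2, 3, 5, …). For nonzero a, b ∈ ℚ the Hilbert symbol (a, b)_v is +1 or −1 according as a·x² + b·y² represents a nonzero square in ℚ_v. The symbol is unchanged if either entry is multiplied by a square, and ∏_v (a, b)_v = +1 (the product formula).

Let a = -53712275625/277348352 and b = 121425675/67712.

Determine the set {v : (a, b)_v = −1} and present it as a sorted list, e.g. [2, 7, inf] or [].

[3, 19]

Mod squares: a ≡ -66082, b ≡ 198246. Check v ∈ {∞, 2, 3, 5, 7, 17, 19, 23, 37, 47}.
v=19: a=19^1·(≡13), b=19^1·(≡18) mod 19; (13|19)=-1, (18|19)=-1; (−1)^{1·1·9}·(-1)^1·(-1)^1 = -1.
v=17: a=17^2·(≡14), b=17^0·(≡13) mod 17; (14|17)=-1, (13|17)=+1; (−1)^{2·0·8}·(-1)^0·(+1)^2 = +1.
v=3: a=3^2·(≡2), b=3^1·(≡1) mod 3; (2|3)=-1, (1|3)=+1; (−1)^{2·1·1}·(-1)^1·(+1)^2 = -1.
v=2: v_2(a)=-19, v_2(b)=-7; units ≡ 7, 3 (mod 8); ε·ε+αω+βω = 1·1+-19·1+-7·0 ≡ 0  ⇒  (a,b)_2 = +1.
v=5: a=5^4·(≡2), b=5^2·(≡1) mod 5; (2|5)=-1, (1|5)=+1; (−1)^{4·2·2}·(-1)^2·(+1)^4 = +1.
v=∞: -66082 < 0 and 198246 > 0  ⇒  (a,b)_∞ = +1.
v=37: a=37^1·(≡27), b=37^1·(≡30) mod 37; (27|37)=+1, (30|37)=+1; (−1)^{1·1·18}·(+1)^1·(+1)^1 = +1.
v=7: a=7^0·(≡6), b=7^2·(≡5) mod 7; (6|7)=-1, (5|7)=-1; (−1)^{0·2·3}·(-1)^2·(-1)^0 = +1.
v=47: a=47^1·(≡2), b=47^1·(≡20) mod 47; (2|47)=+1, (20|47)=-1; (−1)^{1·1·23}·(+1)^1·(-1)^1 = +1.
v=23: a=23^-2·(≡19), b=23^-2·(≡18) mod 23; (19|23)=-1, (18|23)=+1; (−1)^{-2·-2·11}·(-1)^-2·(+1)^-2 = +1.
Ram(-66082, 198246) = {3, 19}; no ℚ_3-point on the conic.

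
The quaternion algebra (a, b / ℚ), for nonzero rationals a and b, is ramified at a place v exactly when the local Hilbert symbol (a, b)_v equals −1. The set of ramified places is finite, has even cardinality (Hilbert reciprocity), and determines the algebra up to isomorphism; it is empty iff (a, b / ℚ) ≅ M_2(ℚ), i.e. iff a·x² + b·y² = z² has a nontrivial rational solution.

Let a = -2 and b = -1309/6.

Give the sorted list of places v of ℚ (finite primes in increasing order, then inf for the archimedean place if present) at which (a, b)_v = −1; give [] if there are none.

Mod squares: a ≡ -2, b ≡ -7854. Check v ∈ {∞, 2, 3, 7, 11, 17}.
v=11: a=11^0·(≡9), b=11^1·(≡4) mod 11; (9|11)=+1, (4|11)=+1; (−1)^{0·1·5}·(+1)^1·(+1)^0 = +1.
v=7: a=7^0·(≡5), b=7^1·(≡5) mod 7; (5|7)=-1, (5|7)=-1; (−1)^{0·1·3}·(-1)^1·(-1)^0 = -1.
v=3: a=3^0·(≡1), b=3^-1·(≡1) mod 3; (1|3)=+1, (1|3)=+1; (−1)^{0·-1·1}·(+1)^-1·(+1)^0 = +1.
v=∞: -2 < 0 and -7854 < 0  ⇒  (a,b)_∞ = -1.
v=17: a=17^0·(≡15), b=17^1·(≡7) mod 17; (15|17)=+1, (7|17)=-1; (−1)^{0·1·8}·(+1)^1·(-1)^0 = +1.
v=2: v_2(a)=1, v_2(b)=-1; units ≡ 7, 1 (mod 8); ε·ε+αω+βω = 1·0+1·0+-1·0 ≡ 0  ⇒  (a,b)_2 = +1.
|Ram(-2, -7854)| = 2, even; anisotropic at {7, ∞}.

[7, inf]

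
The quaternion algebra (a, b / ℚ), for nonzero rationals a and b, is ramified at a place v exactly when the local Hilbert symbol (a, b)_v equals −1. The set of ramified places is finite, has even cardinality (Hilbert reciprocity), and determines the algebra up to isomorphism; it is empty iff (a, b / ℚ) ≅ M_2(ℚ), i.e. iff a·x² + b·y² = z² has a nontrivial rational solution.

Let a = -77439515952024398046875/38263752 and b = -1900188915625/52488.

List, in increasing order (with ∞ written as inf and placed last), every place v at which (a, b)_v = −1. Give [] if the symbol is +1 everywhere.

[2, 5, 7, inf]

Mod squares: a ≡ -22, b ≡ -20930. Check v ∈ {∞, 2, 3, 5, 7, 11, 13, 17, 23}.
v=2: v_2(a)=-3, v_2(b)=-3; units ≡ 5, 7 (mod 8); ε·ε+αω+βω = 0·1+-3·0+-3·1 ≡ 1  ⇒  (a,b)_2 = -1.
v=23: a=23^2·(≡9), b=23^1·(≡11) mod 23; (9|23)=+1, (11|23)=-1; (−1)^{2·1·11}·(+1)^1·(-1)^2 = +1.
v=17: a=17^2·(≡7), b=17^0·(≡11) mod 17; (7|17)=-1, (11|17)=-1; (−1)^{2·0·8}·(-1)^0·(-1)^2 = +1.
v=13: a=13^2·(≡9), b=13^1·(≡7) mod 13; (9|13)=+1, (7|13)=-1; (−1)^{2·1·6}·(+1)^1·(-1)^2 = +1.
v=7: a=7^8·(≡5), b=7^5·(≡6) mod 7; (5|7)=-1, (6|7)=-1; (−1)^{8·5·3}·(-1)^5·(-1)^8 = -1.
v=3: a=3^-14·(≡2), b=3^-8·(≡1) mod 3; (2|3)=-1, (1|3)=+1; (−1)^{-14·-8·1}·(-1)^-8·(+1)^-14 = +1.
v=5: a=5^8·(≡3), b=5^5·(≡4) mod 5; (3|5)=-1, (4|5)=+1; (−1)^{8·5·2}·(-1)^5·(+1)^8 = -1.
v=11: a=11^3·(≡3), b=11^2·(≡5) mod 11; (3|11)=+1, (5|11)=+1; (−1)^{3·2·5}·(+1)^2·(+1)^3 = +1.
v=∞: -22 < 0 and -20930 < 0  ⇒  (a,b)_∞ = -1.
|Ram(-22, -20930)| = 4, even; anisotropic at {2, 5, 7, ∞}.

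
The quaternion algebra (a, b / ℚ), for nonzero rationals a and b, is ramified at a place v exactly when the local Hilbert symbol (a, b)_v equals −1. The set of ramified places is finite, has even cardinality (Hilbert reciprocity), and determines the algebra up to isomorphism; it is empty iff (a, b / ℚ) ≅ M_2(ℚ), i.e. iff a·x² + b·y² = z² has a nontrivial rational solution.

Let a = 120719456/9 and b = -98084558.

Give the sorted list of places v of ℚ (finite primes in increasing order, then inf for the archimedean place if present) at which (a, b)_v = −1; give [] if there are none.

Mod squares: a ≡ 7544966, b ≡ -580382. Check v ∈ {∞, 2, 3, 11, 13, 23, 31, 37}.
v=11: a=11^1·(≡3), b=11^1·(≡9) mod 11; (3|11)=+1, (9|11)=+1; (−1)^{1·1·5}·(+1)^1·(+1)^1 = -1.
v=2: v_2(a)=5, v_2(b)=1; units ≡ 3, 1 (mod 8); ε·ε+αω+βω = 1·0+5·0+1·1 ≡ 1  ⇒  (a,b)_2 = -1.
v=∞: 7544966 > 0 and -580382 < 0  ⇒  (a,b)_∞ = +1.
v=3: a=3^-2·(≡2), b=3^0·(≡1) mod 3; (2|3)=-1, (1|3)=+1; (−1)^{-2·0·1}·(-1)^0·(+1)^-2 = +1.
v=37: a=37^1·(≡36), b=37^1·(≡5) mod 37; (36|37)=+1, (5|37)=-1; (−1)^{1·1·18}·(+1)^1·(-1)^1 = -1.
v=23: a=23^1·(≡8), b=23^1·(≡22) mod 23; (8|23)=+1, (22|23)=-1; (−1)^{1·1·11}·(+1)^1·(-1)^1 = +1.
v=31: a=31^1·(≡2), b=31^1·(≡28) mod 31; (2|31)=+1, (28|31)=+1; (−1)^{1·1·15}·(+1)^1·(+1)^1 = -1.
v=13: a=13^1·(≡12), b=13^2·(≡3) mod 13; (12|13)=+1, (3|13)=+1; (−1)^{1·2·6}·(+1)^2·(+1)^1 = +1.
Ram(7544966, -580382) = {2, 11, 31, 37}; no ℚ_2-point on the conic.

[2, 11, 31, 37]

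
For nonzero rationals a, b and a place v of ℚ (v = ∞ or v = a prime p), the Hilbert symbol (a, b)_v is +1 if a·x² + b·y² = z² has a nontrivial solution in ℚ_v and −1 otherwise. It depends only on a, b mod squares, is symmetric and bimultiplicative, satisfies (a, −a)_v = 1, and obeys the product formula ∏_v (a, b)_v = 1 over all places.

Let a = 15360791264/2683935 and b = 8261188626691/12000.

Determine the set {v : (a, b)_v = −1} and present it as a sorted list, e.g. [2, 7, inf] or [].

Mod squares: a ≡ 210, b ≡ 2730. Check v ∈ {∞, 2, 3, 5, 7, 11, 13, 43, 47}.
v=3: a=3^-5·(≡1), b=3^-1·(≡1) mod 3; (1|3)=+1, (1|3)=+1; (−1)^{-5·-1·1}·(+1)^-1·(+1)^-5 = -1.
v=43: a=43^0·(≡41), b=43^2·(≡21) mod 43; (41|43)=+1, (21|43)=+1; (−1)^{0·2·21}·(+1)^2·(+1)^0 = +1.
v=11: a=11^0·(≡5), b=11^2·(≡8) mod 11; (5|11)=+1, (8|11)=-1; (−1)^{0·2·5}·(+1)^2·(-1)^0 = +1.
v=7: a=7^5·(≡2), b=7^5·(≡6) mod 7; (2|7)=+1, (6|7)=-1; (−1)^{5·5·3}·(+1)^5·(-1)^5 = +1.
v=5: a=5^-1·(≡2), b=5^-3·(≡1) mod 5; (2|5)=-1, (1|5)=+1; (−1)^{-1·-3·2}·(-1)^-3·(+1)^-1 = -1.
v=47: a=47^-2·(≡40), b=47^0·(≡24) mod 47; (40|47)=-1, (24|47)=+1; (−1)^{-2·0·23}·(-1)^0·(+1)^-2 = +1.
v=13: a=13^4·(≡2), b=13^3·(≡2) mod 13; (2|13)=-1, (2|13)=-1; (−1)^{4·3·6}·(-1)^3·(-1)^4 = -1.
v=2: v_2(a)=5, v_2(b)=-5; units ≡ 1, 5 (mod 8); ε·ε+αω+βω = 0·0+5·1+-5·0 ≡ 1  ⇒  (a,b)_2 = -1.
v=∞: 210 > 0 and 2730 > 0  ⇒  (a,b)_∞ = +1.
Ram(210, 2730) = {2, 3, 5, 13}; no ℚ_2-point on the conic.

[2, 3, 5, 13]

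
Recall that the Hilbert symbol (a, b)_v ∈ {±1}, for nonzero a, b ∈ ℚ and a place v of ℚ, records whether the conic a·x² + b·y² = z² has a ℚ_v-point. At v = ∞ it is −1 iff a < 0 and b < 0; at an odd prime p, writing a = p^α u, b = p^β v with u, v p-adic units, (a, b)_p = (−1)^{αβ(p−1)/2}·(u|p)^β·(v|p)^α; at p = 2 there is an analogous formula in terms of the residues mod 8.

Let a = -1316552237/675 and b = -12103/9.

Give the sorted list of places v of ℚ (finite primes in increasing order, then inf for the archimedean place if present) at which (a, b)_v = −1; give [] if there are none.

(a, b) ≡ (-666159, -247) mod (ℚ^×)²; places V = {2, 3, 5, 7, 11, 13, 19, 29, 31, ∞}.
(a,b)_2: α=0, β=0; u≡1, v≡1 (mod 8); ε(u)ε(v)=0·0, αω(v)=0·0, βω(u)=0·0; sum ≡ 0  ⇒  +1.
(a,b)_7: α=2, u≡3; β=2, v≡6 (mod 7); (3|7)=-1, (6|7)=-1; sign (−1)^0·-1^2·-1^2 = +1.
(a,b)_31: α=1, u≡20; β=0, v≡2 (mod 31); (20|31)=+1, (2|31)=+1; sign (−1)^0·+1^0·+1^1 = +1.
(a,b)_3: α=-3, u≡1; β=-2, v≡2 (mod 3); (1|3)=+1, (2|3)=-1; sign (−1)^0·+1^-2·-1^-3 = -1.
(a,b)_29: α=1, u≡2; β=0, v≡15 (mod 29); (2|29)=-1, (15|29)=-1; sign (−1)^0·-1^0·-1^1 = -1.
(a,b)_11: α=2, u≡5; β=0, v≡7 (mod 11); (5|11)=+1, (7|11)=-1; sign (−1)^0·+1^0·-1^2 = +1.
(a,b)_∞: sgn(-666159)=−, sgn(-247)=−, so -1.
(a,b)_5: α=-2, u≡4; β=0, v≡3 (mod 5); (4|5)=+1, (3|5)=-1; sign (−1)^0·+1^0·-1^-2 = +1.
(a,b)_13: α=1, u≡12; β=1, v≡2 (mod 13); (12|13)=+1, (2|13)=-1; sign (−1)^0·+1^1·-1^1 = -1.
(a,b)_19: α=1, u≡15; β=1, v≡1 (mod 19); (15|19)=-1, (1|19)=+1; sign (−1)^1·-1^1·+1^1 = +1.
(-666159, -247 / ℚ) ramifies at {3, 13, 29, ∞}: a division algebra.

[3, 13, 29, inf]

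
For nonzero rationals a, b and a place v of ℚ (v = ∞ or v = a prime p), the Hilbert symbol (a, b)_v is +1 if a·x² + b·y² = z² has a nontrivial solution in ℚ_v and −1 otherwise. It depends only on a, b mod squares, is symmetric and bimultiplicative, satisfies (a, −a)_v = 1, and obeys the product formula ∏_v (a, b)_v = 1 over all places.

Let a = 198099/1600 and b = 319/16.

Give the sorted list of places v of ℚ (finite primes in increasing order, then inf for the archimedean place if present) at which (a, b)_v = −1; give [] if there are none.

[2, 11, 23, 29]

Mod squares: a ≡ 22011, b ≡ 319. Check v ∈ {∞, 2, 3, 5, 11, 23, 29}.
v=2: v_2(a)=-6, v_2(b)=-4; units ≡ 3, 7 (mod 8); ε·ε+αω+βω = 1·1+-6·0+-4·1 ≡ 1  ⇒  (a,b)_2 = -1.
v=3: a=3^3·(≡2), b=3^0·(≡1) mod 3; (2|3)=-1, (1|3)=+1; (−1)^{3·0·1}·(-1)^0·(+1)^3 = +1.
v=∞: 22011 > 0 and 319 > 0  ⇒  (a,b)_∞ = +1.
v=29: a=29^1·(≡9), b=29^1·(≡17) mod 29; (9|29)=+1, (17|29)=-1; (−1)^{1·1·14}·(+1)^1·(-1)^1 = -1.
v=5: a=5^-2·(≡1), b=5^0·(≡4) mod 5; (1|5)=+1, (4|5)=+1; (−1)^{-2·0·2}·(+1)^0·(+1)^-2 = +1.
v=11: a=11^1·(≡7), b=11^1·(≡8) mod 11; (7|11)=-1, (8|11)=-1; (−1)^{1·1·5}·(-1)^1·(-1)^1 = -1.
v=23: a=23^1·(≡15), b=23^0·(≡7) mod 23; (15|23)=-1, (7|23)=-1; (−1)^{1·0·11}·(-1)^0·(-1)^1 = -1.
(22011, 319 / ℚ) ramifies at {2, 11, 23, 29}: a division algebra.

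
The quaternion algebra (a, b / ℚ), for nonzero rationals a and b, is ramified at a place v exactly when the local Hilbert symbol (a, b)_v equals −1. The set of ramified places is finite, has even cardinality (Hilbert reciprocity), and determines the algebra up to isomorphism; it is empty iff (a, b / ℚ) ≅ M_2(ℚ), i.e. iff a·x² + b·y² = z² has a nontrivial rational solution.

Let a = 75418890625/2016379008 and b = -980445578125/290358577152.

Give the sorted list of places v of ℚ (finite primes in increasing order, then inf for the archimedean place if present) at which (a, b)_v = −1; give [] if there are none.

Mod squares: a ≡ 2, b ≡ -26. Check v ∈ {∞, 2, 3, 5, 7, 13}.
v=13: a=13^6·(≡11), b=13^7·(≡2) mod 13; (11|13)=-1, (2|13)=-1; (−1)^{6·7·6}·(-1)^7·(-1)^6 = -1.
v=7: a=7^-4·(≡2), b=7^-4·(≡4) mod 7; (2|7)=+1, (4|7)=+1; (−1)^{-4·-4·3}·(+1)^-4·(+1)^-4 = +1.
v=3: a=3^-8·(≡2), b=3^-10·(≡1) mod 3; (2|3)=-1, (1|3)=+1; (−1)^{-8·-10·1}·(-1)^-10·(+1)^-8 = +1.
v=2: v_2(a)=-7, v_2(b)=-11; units ≡ 1, 3 (mod 8); ε·ε+αω+βω = 0·1+-7·1+-11·0 ≡ 1  ⇒  (a,b)_2 = -1.
v=∞: 2 > 0 and -26 < 0  ⇒  (a,b)_∞ = +1.
v=5: a=5^6·(≡3), b=5^6·(≡4) mod 5; (3|5)=-1, (4|5)=+1; (−1)^{6·6·2}·(-1)^6·(+1)^6 = +1.
Ram(2, -26) = {2, 13}; no ℚ_2-point on the conic.

[2, 13]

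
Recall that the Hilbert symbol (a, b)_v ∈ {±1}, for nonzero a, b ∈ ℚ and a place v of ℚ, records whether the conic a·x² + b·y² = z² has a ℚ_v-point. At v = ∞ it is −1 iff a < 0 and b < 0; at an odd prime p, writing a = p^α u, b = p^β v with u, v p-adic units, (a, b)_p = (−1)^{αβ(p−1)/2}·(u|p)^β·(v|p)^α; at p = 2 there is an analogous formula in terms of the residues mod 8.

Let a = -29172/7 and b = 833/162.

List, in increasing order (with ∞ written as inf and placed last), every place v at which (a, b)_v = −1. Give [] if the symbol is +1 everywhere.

Mod squares: a ≡ -51051, b ≡ 34. Check v ∈ {∞, 2, 3, 7, 11, 13, 17}.
v=11: a=11^1·(≡3), b=11^0·(≡1) mod 11; (3|11)=+1, (1|11)=+1; (−1)^{1·0·5}·(+1)^0·(+1)^1 = +1.
v=17: a=17^1·(≡5), b=17^1·(≡13) mod 17; (5|17)=-1, (13|17)=+1; (−1)^{1·1·8}·(-1)^1·(+1)^1 = -1.
v=2: v_2(a)=2, v_2(b)=-1; units ≡ 5, 1 (mod 8); ε·ε+αω+βω = 0·0+2·0+-1·1 ≡ 1  ⇒  (a,b)_2 = -1.
v=7: a=7^-1·(≡4), b=7^2·(≡3) mod 7; (4|7)=+1, (3|7)=-1; (−1)^{-1·2·3}·(+1)^2·(-1)^-1 = -1.
v=3: a=3^1·(≡2), b=3^-4·(≡1) mod 3; (2|3)=-1, (1|3)=+1; (−1)^{1·-4·1}·(-1)^-4·(+1)^1 = +1.
v=13: a=13^1·(≡10), b=13^0·(≡11) mod 13; (10|13)=+1, (11|13)=-1; (−1)^{1·0·6}·(+1)^0·(-1)^1 = -1.
v=∞: -51051 < 0 and 34 > 0  ⇒  (a,b)_∞ = +1.
|Ram(-51051, 34)| = 4, even; anisotropic at {2, 7, 13, 17}.

[2, 7, 13, 17]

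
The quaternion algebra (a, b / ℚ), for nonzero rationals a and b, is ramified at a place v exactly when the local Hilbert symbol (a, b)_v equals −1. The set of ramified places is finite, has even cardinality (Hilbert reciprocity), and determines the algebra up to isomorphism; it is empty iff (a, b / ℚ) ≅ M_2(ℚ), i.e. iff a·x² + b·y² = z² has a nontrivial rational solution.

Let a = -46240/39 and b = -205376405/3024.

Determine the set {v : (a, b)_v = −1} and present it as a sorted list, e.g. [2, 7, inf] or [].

Mod squares: a ≡ -390, b ≡ -105. Check v ∈ {∞, 2, 3, 5, 7, 13, 17, 29}.
v=29: a=29^0·(≡16), b=29^2·(≡15) mod 29; (16|29)=+1, (15|29)=-1; (−1)^{0·2·14}·(+1)^2·(-1)^0 = +1.
v=7: a=7^0·(≡4), b=7^-1·(≡5) mod 7; (4|7)=+1, (5|7)=-1; (−1)^{0·-1·3}·(+1)^-1·(-1)^0 = +1.
v=2: v_2(a)=5, v_2(b)=-4; units ≡ 5, 7 (mod 8); ε·ε+αω+βω = 0·1+5·0+-4·1 ≡ 0  ⇒  (a,b)_2 = +1.
v=13: a=13^-1·(≡9), b=13^2·(≡1) mod 13; (9|13)=+1, (1|13)=+1; (−1)^{-1·2·6}·(+1)^2·(+1)^-1 = +1.
v=3: a=3^-1·(≡2), b=3^-3·(≡1) mod 3; (2|3)=-1, (1|3)=+1; (−1)^{-1·-3·1}·(-1)^-3·(+1)^-1 = +1.
v=∞: -390 < 0 and -105 < 0  ⇒  (a,b)_∞ = -1.
v=5: a=5^1·(≡3), b=5^1·(≡1) mod 5; (3|5)=-1, (1|5)=+1; (−1)^{1·1·2}·(-1)^1·(+1)^1 = -1.
v=17: a=17^2·(≡2), b=17^2·(≡14) mod 17; (2|17)=+1, (14|17)=-1; (−1)^{2·2·8}·(+1)^2·(-1)^2 = +1.
|Ram(-390, -105)| = 2, even; anisotropic at {5, ∞}.

[5, inf]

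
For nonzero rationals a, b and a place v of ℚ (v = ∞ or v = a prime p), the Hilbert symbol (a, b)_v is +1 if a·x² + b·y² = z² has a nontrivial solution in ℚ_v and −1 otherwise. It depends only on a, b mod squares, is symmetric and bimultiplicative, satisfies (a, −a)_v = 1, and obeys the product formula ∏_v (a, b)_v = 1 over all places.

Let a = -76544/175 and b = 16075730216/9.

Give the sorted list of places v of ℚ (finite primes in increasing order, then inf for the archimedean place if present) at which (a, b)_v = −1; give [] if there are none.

Mod squares: a ≡ -2093, b ≡ 266. Check v ∈ {∞, 2, 3, 5, 7, 13, 19, 23}.
v=19: a=19^0·(≡16), b=19^1·(≡14) mod 19; (16|19)=+1, (14|19)=-1; (−1)^{0·1·9}·(+1)^1·(-1)^0 = +1.
v=13: a=13^1·(≡11), b=13^4·(≡11) mod 13; (11|13)=-1, (11|13)=-1; (−1)^{1·4·6}·(-1)^4·(-1)^1 = -1.
v=2: v_2(a)=8, v_2(b)=3; units ≡ 3, 5 (mod 8); ε·ε+αω+βω = 1·0+8·1+3·1 ≡ 1  ⇒  (a,b)_2 = -1.
v=7: a=7^-1·(≡2), b=7^1·(≡3) mod 7; (2|7)=+1, (3|7)=-1; (−1)^{-1·1·3}·(+1)^1·(-1)^-1 = +1.
v=3: a=3^0·(≡1), b=3^-2·(≡2) mod 3; (1|3)=+1, (2|3)=-1; (−1)^{0·-2·1}·(+1)^-2·(-1)^0 = +1.
v=5: a=5^-2·(≡3), b=5^0·(≡4) mod 5; (3|5)=-1, (4|5)=+1; (−1)^{-2·0·2}·(-1)^0·(+1)^-2 = +1.
v=23: a=23^1·(≡12), b=23^2·(≡12) mod 23; (12|23)=+1, (12|23)=+1; (−1)^{1·2·11}·(+1)^2·(+1)^1 = +1.
v=∞: -2093 < 0 and 266 > 0  ⇒  (a,b)_∞ = +1.
|Ram(-2093, 266)| = 2, even; anisotropic at {2, 13}.

[2, 13]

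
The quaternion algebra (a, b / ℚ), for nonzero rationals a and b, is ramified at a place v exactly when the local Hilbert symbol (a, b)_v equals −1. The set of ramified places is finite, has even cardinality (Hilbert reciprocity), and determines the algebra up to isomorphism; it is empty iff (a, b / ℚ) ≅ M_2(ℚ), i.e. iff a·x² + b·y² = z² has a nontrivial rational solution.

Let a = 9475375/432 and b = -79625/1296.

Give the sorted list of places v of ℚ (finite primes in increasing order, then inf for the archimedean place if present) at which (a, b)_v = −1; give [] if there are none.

(a, b) ≡ (23205, -65) mod (ℚ^×)²; places V = {2, 3, 5, 7, 13, 17, ∞}.
(a,b)_∞: sgn(23205)=+, sgn(-65)=−, so +1.
(a,b)_5: α=3, u≡4; β=3, v≡3 (mod 5); (4|5)=+1, (3|5)=-1; sign (−1)^0·+1^3·-1^3 = -1.
(a,b)_17: α=1, u≡14; β=0, v≡5 (mod 17); (14|17)=-1, (5|17)=-1; sign (−1)^0·-1^0·-1^1 = -1.
(a,b)_2: α=-4, β=-4; u≡5, v≡7 (mod 8); ε(u)ε(v)=0·1, αω(v)=-4·0, βω(u)=-4·1; sum ≡ 0  ⇒  +1.
(a,b)_13: α=1, u≡10; β=1, v≡7 (mod 13); (10|13)=+1, (7|13)=-1; sign (−1)^0·+1^1·-1^1 = -1.
(a,b)_7: α=3, u≡2; β=2, v≡6 (mod 7); (2|7)=+1, (6|7)=-1; sign (−1)^0·+1^2·-1^3 = -1.
(a,b)_3: α=-3, u≡1; β=-4, v≡1 (mod 3); (1|3)=+1, (1|3)=+1; sign (−1)^0·+1^-4·+1^-3 = +1.
(23205, -65 / ℚ) ramifies at {5, 7, 13, 17}: a division algebra.

[5, 7, 13, 17]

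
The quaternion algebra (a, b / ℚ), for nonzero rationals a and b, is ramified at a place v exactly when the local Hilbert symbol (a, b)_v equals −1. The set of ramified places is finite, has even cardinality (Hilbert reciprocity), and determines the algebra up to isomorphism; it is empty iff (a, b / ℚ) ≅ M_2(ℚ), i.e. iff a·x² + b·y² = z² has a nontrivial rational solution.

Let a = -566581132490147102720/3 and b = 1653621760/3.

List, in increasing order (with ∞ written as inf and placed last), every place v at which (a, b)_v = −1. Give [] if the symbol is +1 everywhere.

(a, b) ≡ (-3885, 4844595) mod (ℚ^×)²; places V = {2, 3, 5, 7, 29, 37, 43, ∞}.
(a,b)_43: α=2, u≡37; β=1, v≡29 (mod 43); (37|43)=-1, (29|43)=-1; sign (−1)^0·-1^1·-1^2 = -1.
(a,b)_5: α=1, u≡2; β=1, v≡4 (mod 5); (2|5)=-1, (4|5)=+1; sign (−1)^0·-1^1·+1^1 = -1.
(a,b)_37: α=3, u≡15; β=1, v≡23 (mod 37); (15|37)=-1, (23|37)=-1; sign (−1)^0·-1^1·-1^3 = +1.
(a,b)_2: α=22, β=10; u≡3, v≡3 (mod 8); ε(u)ε(v)=1·1, αω(v)=22·1, βω(u)=10·1; sum ≡ 1  ⇒  -1.
(a,b)_3: α=-1, u≡1; β=-1, v≡1 (mod 3); (1|3)=+1, (1|3)=+1; sign (−1)^1·+1^-1·+1^-1 = -1.
(a,b)_7: α=3, u≡6; β=1, v≡2 (mod 7); (6|7)=-1, (2|7)=+1; sign (−1)^1·-1^1·+1^3 = +1.
(a,b)_∞: sgn(-3885)=−, sgn(4844595)=+, so +1.
(a,b)_29: α=2, u≡7; β=1, v≡15 (mod 29); (7|29)=+1, (15|29)=-1; sign (−1)^0·+1^1·-1^2 = +1.
Ram(-3885, 4844595) = {2, 3, 5, 43}; no ℚ_2-point on the conic.

[2, 3, 5, 43]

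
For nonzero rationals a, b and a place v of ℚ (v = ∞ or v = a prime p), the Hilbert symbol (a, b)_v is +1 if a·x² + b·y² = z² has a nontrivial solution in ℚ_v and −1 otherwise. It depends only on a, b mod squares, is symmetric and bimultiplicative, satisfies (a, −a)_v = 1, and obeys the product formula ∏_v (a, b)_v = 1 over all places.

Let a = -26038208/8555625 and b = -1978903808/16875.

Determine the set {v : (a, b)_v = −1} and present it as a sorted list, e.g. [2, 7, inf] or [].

[19, inf]

(a, b) ≡ (-23, -1311) mod (ℚ^×)²; places V = {2, 3, 5, 7, 13, 19, 23, ∞}.
(a,b)_13: α=-2, u≡4; β=0, v≡2 (mod 13); (4|13)=+1, (2|13)=-1; sign (−1)^0·+1^0·-1^-2 = +1.
(a,b)_23: α=1, u≡15; β=1, v≡13 (mod 23); (15|23)=-1, (13|23)=+1; sign (−1)^1·-1^1·+1^1 = +1.
(a,b)_5: α=-4, u≡3; β=-4, v≡1 (mod 5); (3|5)=-1, (1|5)=+1; sign (−1)^0·-1^-4·+1^-4 = +1.
(a,b)_19: α=2, u≡15; β=3, v≡1 (mod 19); (15|19)=-1, (1|19)=+1; sign (−1)^0·-1^3·+1^2 = -1.
(a,b)_3: α=-4, u≡1; β=-3, v≡1 (mod 3); (1|3)=+1, (1|3)=+1; sign (−1)^0·+1^-3·+1^-4 = +1.
(a,b)_∞: sgn(-23)=−, sgn(-1311)=−, so -1.
(a,b)_7: α=2, u≡6; β=2, v≡3 (mod 7); (6|7)=-1, (3|7)=-1; sign (−1)^0·-1^2·-1^2 = +1.
(a,b)_2: α=6, β=8; u≡1, v≡1 (mod 8); ε(u)ε(v)=0·0, αω(v)=6·0, βω(u)=8·0; sum ≡ 0  ⇒  +1.
Ram(-23, -1311) = {19, ∞}; no ℚ_19-point on the conic.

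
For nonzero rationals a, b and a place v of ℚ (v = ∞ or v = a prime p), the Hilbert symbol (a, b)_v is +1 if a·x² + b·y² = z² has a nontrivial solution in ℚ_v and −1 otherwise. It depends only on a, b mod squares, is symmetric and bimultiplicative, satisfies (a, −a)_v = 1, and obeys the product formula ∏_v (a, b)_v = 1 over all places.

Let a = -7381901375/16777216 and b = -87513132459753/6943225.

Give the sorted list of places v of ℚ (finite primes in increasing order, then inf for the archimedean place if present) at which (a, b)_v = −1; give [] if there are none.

(a, b) ≡ (-95, -273) mod (ℚ^×)²; places V = {2, 3, 5, 7, 11, 13, 17, 19, 31, 41, 43, ∞}.
(a,b)_41: α=2, u≡11; β=0, v≡17 (mod 41); (11|41)=-1, (17|41)=-1; sign (−1)^0·-1^0·-1^2 = +1.
(a,b)_19: α=1, u≡2; β=2, v≡10 (mod 19); (2|19)=-1, (10|19)=-1; sign (−1)^0·-1^2·-1^1 = -1.
(a,b)_7: α=0, u≡5; β=3, v≡6 (mod 7); (5|7)=-1, (6|7)=-1; sign (−1)^0·-1^3·-1^0 = -1.
(a,b)_∞: sgn(-95)=−, sgn(-273)=−, so -1.
(a,b)_13: α=0, u≡9; β=1, v≡7 (mod 13); (9|13)=+1, (7|13)=-1; sign (−1)^0·+1^1·-1^0 = +1.
(a,b)_43: α=2, u≡5; β=2, v≡5 (mod 43); (5|43)=-1, (5|43)=-1; sign (−1)^0·-1^2·-1^2 = +1.
(a,b)_17: α=0, u≡6; β=-2, v≡13 (mod 17); (6|17)=-1, (13|17)=+1; sign (−1)^0·-1^-2·+1^0 = +1.
(a,b)_3: α=0, u≡1; β=5, v≡2 (mod 3); (1|3)=+1, (2|3)=-1; sign (−1)^0·+1^5·-1^0 = +1.
(a,b)_2: α=-24, β=0; u≡1, v≡7 (mod 8); ε(u)ε(v)=0·1, αω(v)=-24·0, βω(u)=0·0; sum ≡ 0  ⇒  +1.
(a,b)_31: α=0, u≡12; β=-2, v≡27 (mod 31); (12|31)=-1, (27|31)=-1; sign (−1)^0·-1^-2·-1^0 = +1.
(a,b)_5: α=3, u≡4; β=-2, v≡3 (mod 5); (4|5)=+1, (3|5)=-1; sign (−1)^0·+1^-2·-1^3 = -1.
(a,b)_11: α=0, u≡4; β=2, v≡10 (mod 11); (4|11)=+1, (10|11)=-1; sign (−1)^0·+1^2·-1^0 = +1.
Ram(-95, -273) = {5, 7, 19, ∞}; no ℚ_5-point on the conic.

[5, 7, 19, inf]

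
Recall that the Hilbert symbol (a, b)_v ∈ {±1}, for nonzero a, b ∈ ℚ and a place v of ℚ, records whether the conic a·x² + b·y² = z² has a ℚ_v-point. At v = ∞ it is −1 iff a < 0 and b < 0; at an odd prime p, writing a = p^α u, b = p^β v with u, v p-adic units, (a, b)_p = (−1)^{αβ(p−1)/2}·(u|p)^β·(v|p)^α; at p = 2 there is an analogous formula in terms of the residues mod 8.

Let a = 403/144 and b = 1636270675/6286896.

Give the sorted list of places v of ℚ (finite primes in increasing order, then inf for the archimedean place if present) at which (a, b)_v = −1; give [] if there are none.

(a, b) ≡ (403, 4433) mod (ℚ^×)²; places V = {2, 3, 5, 7, 11, 13, 31, ∞}.
(a,b)_13: α=1, u≡5; β=3, v≡1 (mod 13); (5|13)=-1, (1|13)=+1; sign (−1)^0·-1^3·+1^1 = -1.
(a,b)_5: α=0, u≡2; β=2, v≡2 (mod 5); (2|5)=-1, (2|5)=-1; sign (−1)^0·-1^2·-1^0 = +1.
(a,b)_2: α=-4, β=-4; u≡3, v≡1 (mod 8); ε(u)ε(v)=1·0, αω(v)=-4·0, βω(u)=-4·1; sum ≡ 0  ⇒  +1.
(a,b)_∞: sgn(403)=+, sgn(4433)=+, so +1.
(a,b)_11: α=0, u≡7; β=-1, v≡8 (mod 11); (7|11)=-1, (8|11)=-1; sign (−1)^0·-1^-1·-1^0 = -1.
(a,b)_31: α=1, u≡27; β=3, v≡8 (mod 31); (27|31)=-1, (8|31)=+1; sign (−1)^1·-1^3·+1^1 = +1.
(a,b)_3: α=-2, u≡1; β=-6, v≡2 (mod 3); (1|3)=+1, (2|3)=-1; sign (−1)^0·+1^-6·-1^-2 = +1.
(a,b)_7: α=0, u≡1; β=-2, v≡4 (mod 7); (1|7)=+1, (4|7)=+1; sign (−1)^0·+1^-2·+1^0 = +1.
(403, 4433 / ℚ) ramifies at {11, 13}: a division algebra.

[11, 13]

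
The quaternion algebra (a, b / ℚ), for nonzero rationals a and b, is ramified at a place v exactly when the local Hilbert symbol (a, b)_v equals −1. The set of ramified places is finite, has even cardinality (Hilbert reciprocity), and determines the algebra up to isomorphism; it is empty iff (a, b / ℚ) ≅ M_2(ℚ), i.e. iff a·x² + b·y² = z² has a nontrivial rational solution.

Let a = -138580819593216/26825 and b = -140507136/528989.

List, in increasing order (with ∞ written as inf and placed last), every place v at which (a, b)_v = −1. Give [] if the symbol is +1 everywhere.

[2, 3, 13, 29, 31, inf]

(a, b) ≡ (-7101184818, -8806) mod (ℚ^×)²; places V = {2, 3, 5, 7, 11, 13, 17, 23, 29, 31, 37, ∞}.
(a,b)_7: α=1, u≡5; β=1, v≡4 (mod 7); (5|7)=-1, (4|7)=+1; sign (−1)^1·-1^1·+1^1 = +1.
(a,b)_29: α=-1, u≡2; β=-2, v≡15 (mod 29); (2|29)=-1, (15|29)=-1; sign (−1)^0·-1^-2·-1^-1 = -1.
(a,b)_3: α=1, u≡2; β=4, v≡2 (mod 3); (2|3)=-1, (2|3)=-1; sign (−1)^0·-1^4·-1^1 = -1.
(a,b)_23: α=1, u≡18; β=0, v≡4 (mod 23); (18|23)=+1, (4|23)=+1; sign (−1)^0·+1^0·+1^1 = +1.
(a,b)_37: α=-1, u≡1; β=-1, v≡7 (mod 37); (1|37)=+1, (7|37)=+1; sign (−1)^0·+1^-1·+1^-1 = +1.
(a,b)_11: α=2, u≡4; β=2, v≡1 (mod 11); (4|11)=+1, (1|11)=+1; sign (−1)^0·+1^2·+1^2 = +1.
(a,b)_31: α=1, u≡22; β=0, v≡17 (mod 31); (22|31)=-1, (17|31)=-1; sign (−1)^0·-1^0·-1^1 = -1.
(a,b)_13: α=3, u≡4; β=0, v≡6 (mod 13); (4|13)=+1, (6|13)=-1; sign (−1)^0·+1^0·-1^3 = -1.
(a,b)_17: α=1, u≡16; β=-1, v≡13 (mod 17); (16|17)=+1, (13|17)=+1; sign (−1)^0·+1^-1·+1^1 = +1.
(a,b)_2: α=11, β=11; u≡7, v≡5 (mod 8); ε(u)ε(v)=1·0, αω(v)=11·1, βω(u)=11·0; sum ≡ 1  ⇒  -1.
(a,b)_5: α=-2, u≡3; β=0, v≡1 (mod 5); (3|5)=-1, (1|5)=+1; sign (−1)^0·-1^0·+1^-2 = +1.
(a,b)_∞: sgn(-7101184818)=−, sgn(-8806)=−, so -1.
|Ram(-7101184818, -8806)| = 6, even; anisotropic at {2, 3, 13, 29, 31, ∞}.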